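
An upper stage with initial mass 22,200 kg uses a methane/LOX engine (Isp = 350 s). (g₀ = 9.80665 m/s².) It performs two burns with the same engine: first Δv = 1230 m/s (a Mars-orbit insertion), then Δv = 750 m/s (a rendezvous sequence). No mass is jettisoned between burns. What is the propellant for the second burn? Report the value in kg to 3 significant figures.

propellant for the second burn ≈ 3050 kg

v_e = Isp · g₀ = 350 × 9.80665 = 3432.3 m/s.
After the first burn: m = 22200 × exp(−1230/3432.3) = 22200 × 0.69882 = 15,513.8 kg.
After the second burn: m = 15,513.8 × exp(−750/3432.3) = 15,513.8 × 0.80371 = 12,468.6 kg.
Second-burn propellant = 15,513.8 − 12,468.6 = 3,045.2 kg.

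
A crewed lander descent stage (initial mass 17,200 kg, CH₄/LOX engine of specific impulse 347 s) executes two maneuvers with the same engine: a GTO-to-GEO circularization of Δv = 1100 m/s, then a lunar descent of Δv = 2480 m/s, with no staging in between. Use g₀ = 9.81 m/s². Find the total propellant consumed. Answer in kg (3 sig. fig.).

v_e = Isp · g₀ = 347 × 9.81 = 3404.1 m/s.
After the first burn: m = 17200 × exp(−1100/3404.1) = 17200 × 0.72387 = 12,450.6 kg.
After the second burn: m = 12,450.6 × exp(−2480/3404.1) = 12,450.6 × 0.48261 = 6,008.78 kg.
Total propellant = m₀ − m_final = 17200 − 6,008.78 = 11,191.22 kg.

total propellant consumed ≈ 11200 kg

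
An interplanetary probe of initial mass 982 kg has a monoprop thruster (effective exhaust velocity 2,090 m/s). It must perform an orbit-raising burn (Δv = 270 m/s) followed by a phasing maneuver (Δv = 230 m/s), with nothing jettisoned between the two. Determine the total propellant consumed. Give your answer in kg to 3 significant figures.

After the first burn: m = 982 × exp(−270/2090.0) = 982 × 0.87881 = 862.991 kg.
After the second burn: m = 862.991 × exp(−230/2090.0) = 862.991 × 0.89579 = 773.059 kg.
Total propellant = m₀ − m_final = 982 − 773.059 = 208.941 kg.

total propellant consumed ≈ 209 kg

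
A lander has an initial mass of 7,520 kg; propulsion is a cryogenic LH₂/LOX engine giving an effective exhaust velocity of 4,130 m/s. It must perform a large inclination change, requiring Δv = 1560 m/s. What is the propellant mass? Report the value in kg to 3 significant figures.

propellant mass ≈ 2370 kg

m₀/m_f = exp(Δv / v_e) = exp(1560 / 4130.0) = exp(0.3777) = 1.4590.
m_f = 7,520 / 1.4590 = 5,154.22 kg, so propellant = m₀ − m_f = 7,520 − 5,154.22 = 2,365.78 kg.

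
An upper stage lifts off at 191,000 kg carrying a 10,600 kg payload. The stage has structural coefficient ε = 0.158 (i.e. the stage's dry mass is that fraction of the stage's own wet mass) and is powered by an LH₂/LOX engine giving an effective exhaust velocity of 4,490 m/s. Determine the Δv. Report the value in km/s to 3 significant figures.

Stage wet mass = m₀ − payload = 191,000 − 10,600 = 180,400 kg.
Stage dry mass = ε × stage wet mass = 0.158 × 180,400 = 28,503.2 kg.
Burnout mass m_f = stage dry + payload = 28,503.2 + 10,600 = 39,103.2 kg.
Rocket equation: Δv = v_e · ln(191,000/39,103.2) = 4490.0 × ln(4.885) = 4490.0 × 1.5861 ≈ 7121 m/s.

Δv ≈ 7.12 km/s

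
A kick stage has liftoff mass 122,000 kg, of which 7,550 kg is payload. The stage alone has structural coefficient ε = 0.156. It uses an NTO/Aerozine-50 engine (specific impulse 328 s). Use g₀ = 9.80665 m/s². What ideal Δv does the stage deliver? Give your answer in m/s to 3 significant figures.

Δv ≈ 5050 m/s

Stage wet mass = m₀ − payload = 122,000 − 7,550 = 114,450 kg.
Stage dry mass = ε × stage wet mass = 0.156 × 114,450 = 17,854.2 kg.
Burnout mass m_f = stage dry + payload = 17,854.2 + 7,550 = 25,404.2 kg.
v_e = Isp · g₀ = 328 × 9.80665 = 3216.6 m/s.
Rocket equation: Δv = v_e · ln(122,000/25,404.2) = 3216.6 × ln(4.802) = 3216.6 × 1.5691 ≈ 5047 m/s.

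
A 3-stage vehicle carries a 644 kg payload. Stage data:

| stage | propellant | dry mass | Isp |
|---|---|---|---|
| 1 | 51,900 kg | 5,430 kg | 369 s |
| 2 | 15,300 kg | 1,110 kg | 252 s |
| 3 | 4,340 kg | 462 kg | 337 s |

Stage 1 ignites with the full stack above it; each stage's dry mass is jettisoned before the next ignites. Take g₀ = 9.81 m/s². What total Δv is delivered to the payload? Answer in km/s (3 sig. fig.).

Δv ≈ 12.1 km/s

Ignition mass of stage 1 = 51,900+5,430 + 15,300+1,110 + 4,340+462 + 644 = 79,186 kg.
Stage 1: m₀ = 79,186 kg, m_f = 79,186 − 51,900 = 27,286 kg; Δv = 369×9.81×ln(2.902) = 3619.9×1.0654 ≈ 3857 m/s.
Stage 2: m₀ = 21,856 kg, m_f = 21,856 − 15,300 = 6,556 kg; Δv = 252×9.81×ln(3.334) = 2472.1×1.2041 ≈ 2977 m/s.
Stage 3: m₀ = 5,446 kg, m_f = 5,446 − 4,340 = 1,106 kg; Δv = 337×9.81×ln(4.924) = 3306.0×1.5941 ≈ 5270 m/s.
Total Δv = 3857 + 2977 + 5270 = 12104 m/s.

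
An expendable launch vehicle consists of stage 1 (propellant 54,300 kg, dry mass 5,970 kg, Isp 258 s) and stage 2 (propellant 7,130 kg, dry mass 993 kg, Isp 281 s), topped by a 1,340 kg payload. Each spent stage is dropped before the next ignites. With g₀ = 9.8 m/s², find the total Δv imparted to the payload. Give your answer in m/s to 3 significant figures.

Δv ≈ 7670 m/s

Ignition mass of stage 1 = 54,300+5,970 + 7,130+993 + 1,340 = 69,733 kg.
Stage 1: m₀ = 69,733 kg, m_f = 69,733 − 54,300 = 15,433 kg; Δv = 258×9.8×ln(4.518) = 2528.4×1.5082 ≈ 3813 m/s.
Stage 2: m₀ = 9,463 kg, m_f = 9,463 − 7,130 = 2,333 kg; Δv = 281×9.8×ln(4.056) = 2753.8×1.4002 ≈ 3856 m/s.
Total Δv = 3813 + 3856 = 7669 m/s.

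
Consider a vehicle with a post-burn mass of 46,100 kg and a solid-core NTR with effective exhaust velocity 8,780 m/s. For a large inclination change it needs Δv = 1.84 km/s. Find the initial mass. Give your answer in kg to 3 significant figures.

initial mass ≈ 56800 kg

Using Δv = v_e ln(m₀/m_f): m₀/m_f = exp(Δv / v_e) = exp(1840 / 8780.0) = exp(0.2096) = 1.2331.
m₀ = m_f × 1.2331 = 46,100 × 1.2331 = 56,845.9 kg.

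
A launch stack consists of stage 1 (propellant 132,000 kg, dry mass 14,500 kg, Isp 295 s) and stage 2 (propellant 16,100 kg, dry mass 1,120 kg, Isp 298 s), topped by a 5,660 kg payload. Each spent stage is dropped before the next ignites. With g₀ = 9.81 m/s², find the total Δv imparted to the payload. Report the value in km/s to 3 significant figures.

Δv ≈ 7.93 km/s

Ignition mass of stage 1 = 132,000+14,500 + 16,100+1,120 + 5,660 = 169,380 kg.
Stage 1: m₀ = 169,380 kg, m_f = 169,380 − 132,000 = 37,380 kg; Δv = 295×9.81×ln(4.531) = 2894.0×1.5110 ≈ 4373 m/s.
Stage 2: m₀ = 22,880 kg, m_f = 22,880 − 16,100 = 6,780 kg; Δv = 298×9.81×ln(3.375) = 2923.4×1.2163 ≈ 3556 m/s.
Total Δv = 4373 + 3556 = 7929 m/s.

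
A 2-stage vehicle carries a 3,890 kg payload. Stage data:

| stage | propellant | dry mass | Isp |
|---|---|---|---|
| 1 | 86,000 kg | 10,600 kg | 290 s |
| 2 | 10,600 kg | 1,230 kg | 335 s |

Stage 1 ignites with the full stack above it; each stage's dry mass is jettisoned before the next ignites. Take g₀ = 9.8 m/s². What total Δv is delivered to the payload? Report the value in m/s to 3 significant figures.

Ignition mass of stage 1 = 86,000+10,600 + 10,600+1,230 + 3,890 = 112,320 kg.
Stage 1: m₀ = 112,320 kg, m_f = 112,320 − 86,000 = 26,320 kg; Δv = 290×9.8×ln(4.267) = 2842.0×1.4510 ≈ 4124 m/s.
Stage 2: m₀ = 15,720 kg, m_f = 15,720 − 10,600 = 5,120 kg; Δv = 335×9.8×ln(3.07) = 3283.0×1.1218 ≈ 3683 m/s.
Total Δv = 4124 + 3683 = 7807 m/s.

Δv ≈ 7810 m/s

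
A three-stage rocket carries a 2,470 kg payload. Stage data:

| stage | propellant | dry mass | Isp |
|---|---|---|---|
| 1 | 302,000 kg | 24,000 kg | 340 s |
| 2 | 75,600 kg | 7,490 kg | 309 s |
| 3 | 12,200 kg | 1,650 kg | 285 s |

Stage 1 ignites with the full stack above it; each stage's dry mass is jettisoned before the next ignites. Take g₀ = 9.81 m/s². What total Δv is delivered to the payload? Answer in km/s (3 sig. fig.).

Δv ≈ 12.3 km/s

Ignition mass of stage 1 = 302,000+24,000 + 75,600+7,490 + 12,200+1,650 + 2,470 = 425,410 kg.
Stage 1: m₀ = 425,410 kg, m_f = 425,410 − 302,000 = 123,410 kg; Δv = 340×9.81×ln(3.447) = 3335.4×1.2375 ≈ 4128 m/s.
Stage 2: m₀ = 99,410 kg, m_f = 99,410 − 75,600 = 23,810 kg; Δv = 309×9.81×ln(4.175) = 3031.3×1.4291 ≈ 4332 m/s.
Stage 3: m₀ = 16,320 kg, m_f = 16,320 − 12,200 = 4,120 kg; Δv = 285×9.81×ln(3.961) = 2795.9×1.3765 ≈ 3849 m/s.
Total Δv = 4128 + 4332 + 3849 = 12309 m/s.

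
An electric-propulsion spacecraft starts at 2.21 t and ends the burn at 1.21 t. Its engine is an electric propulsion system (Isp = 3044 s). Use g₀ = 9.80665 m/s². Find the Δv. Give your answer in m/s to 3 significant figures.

Δv ≈ 18000 m/s

v_e = Isp · g₀ = 3044 × 9.80665 = 29851.4 m/s.
Δv = v_e · ln(m₀/m_f) = 29851.4 × ln(1.826) = 29851.4 × 0.6024 ≈ 17981.7 m/s.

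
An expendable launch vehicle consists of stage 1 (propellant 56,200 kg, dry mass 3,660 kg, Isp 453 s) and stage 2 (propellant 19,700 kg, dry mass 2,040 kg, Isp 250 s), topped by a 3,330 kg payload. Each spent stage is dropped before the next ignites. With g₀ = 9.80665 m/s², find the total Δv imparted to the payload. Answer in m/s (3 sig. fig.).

Ignition mass of stage 1 = 56,200+3,660 + 19,700+2,040 + 3,330 = 84,930 kg.
Stage 1: m₀ = 84,930 kg, m_f = 84,930 − 56,200 = 28,730 kg; Δv = 453×9.80665×ln(2.956) = 4442.4×1.0839 ≈ 4815 m/s.
Stage 2: m₀ = 25,070 kg, m_f = 25,070 − 19,700 = 5,370 kg; Δv = 250×9.80665×ln(4.669) = 2451.7×1.5408 ≈ 3778 m/s.
Total Δv = 4815 + 3778 = 8593 m/s.

Δv ≈ 8590 m/s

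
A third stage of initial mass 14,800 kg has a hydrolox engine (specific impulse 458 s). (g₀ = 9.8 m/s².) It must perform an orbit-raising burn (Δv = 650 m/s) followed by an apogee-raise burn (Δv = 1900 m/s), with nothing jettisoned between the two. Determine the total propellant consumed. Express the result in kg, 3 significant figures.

v_e = Isp · g₀ = 458 × 9.8 = 4488.4 m/s.
After the first burn: m = 14800 × exp(−650/4488.4) = 14800 × 0.86518 = 12,804.7 kg.
After the second burn: m = 12,804.7 × exp(−1900/4488.4) = 12,804.7 × 0.65487 = 8,385.41 kg.
Total propellant = m₀ − m_final = 14800 − 8,385.41 = 6,414.59 kg.

total propellant consumed ≈ 6410 kg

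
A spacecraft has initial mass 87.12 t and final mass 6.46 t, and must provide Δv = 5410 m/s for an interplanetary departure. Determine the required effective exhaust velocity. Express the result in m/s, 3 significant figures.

ln(m₀/m_f) = ln(87120/6460) = ln(13.49) = 2.6017.
v_e = Δv / ln(m₀/m_f) = 5410 / 2.6017 = 2079.4 m/s.

v_e ≈ 2080 m/s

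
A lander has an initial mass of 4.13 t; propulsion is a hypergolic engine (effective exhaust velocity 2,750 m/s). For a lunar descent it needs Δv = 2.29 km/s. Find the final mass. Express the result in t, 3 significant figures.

m₀/m_f = exp(Δv / v_e) = exp(2290 / 2750.0) = exp(0.8327) = 2.2996.
m_f = m₀ / 2.2996 = 4.13 / 2.2996 = 1.79596 t.

final mass ≈ 1.80 t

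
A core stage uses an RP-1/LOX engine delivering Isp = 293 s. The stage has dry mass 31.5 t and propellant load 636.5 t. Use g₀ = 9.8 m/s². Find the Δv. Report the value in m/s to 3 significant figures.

Δv ≈ 8770 m/s

v_e = Isp · g₀ = 293 × 9.8 = 2871.4 m/s.
m₀ = m_dry + m_prop = 31.5 + 636.5 = 668 t.
From the ideal rocket equation, Δv = v_e · ln(m₀/m_f) = 2871.4 × ln(21.21) = 2871.4 × 3.0543 ≈ 8770.1 m/s.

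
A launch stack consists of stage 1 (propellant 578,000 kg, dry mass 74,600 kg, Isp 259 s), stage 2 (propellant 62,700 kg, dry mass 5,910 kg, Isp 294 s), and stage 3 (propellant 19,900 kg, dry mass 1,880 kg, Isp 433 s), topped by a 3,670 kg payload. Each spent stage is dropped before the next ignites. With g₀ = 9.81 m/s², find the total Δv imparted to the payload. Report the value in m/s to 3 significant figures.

Δv ≈ 13400 m/s

Ignition mass of stage 1 = 578,000+74,600 + 62,700+5,910 + 19,900+1,880 + 3,670 = 746,660 kg.
Stage 1: m₀ = 746,660 kg, m_f = 746,660 − 578,000 = 168,660 kg; Δv = 259×9.81×ln(4.427) = 2540.8×1.4877 ≈ 3780 m/s.
Stage 2: m₀ = 94,060 kg, m_f = 94,060 − 62,700 = 31,360 kg; Δv = 294×9.81×ln(2.999) = 2884.1×1.0984 ≈ 3168 m/s.
Stage 3: m₀ = 25,450 kg, m_f = 25,450 − 19,900 = 5,550 kg; Δv = 433×9.81×ln(4.586) = 4247.7×1.5229 ≈ 6469 m/s.
Total Δv = 3780 + 3168 + 6469 = 13417 m/s.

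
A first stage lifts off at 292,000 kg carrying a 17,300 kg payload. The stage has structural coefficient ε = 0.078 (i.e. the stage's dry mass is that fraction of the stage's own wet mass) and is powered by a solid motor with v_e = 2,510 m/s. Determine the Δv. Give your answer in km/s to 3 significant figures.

Δv ≈ 5.07 km/s

Stage wet mass = m₀ − payload = 292,000 − 17,300 = 274,700 kg.
Stage dry mass = ε × stage wet mass = 0.078 × 274,700 = 21,426.6 kg.
Burnout mass m_f = stage dry + payload = 21,426.6 + 17,300 = 38,726.6 kg.
Rocket equation: Δv = v_e · ln(292,000/38,726.6) = 2510.0 × ln(7.54) = 2510.0 × 2.0202 ≈ 5071 m/s.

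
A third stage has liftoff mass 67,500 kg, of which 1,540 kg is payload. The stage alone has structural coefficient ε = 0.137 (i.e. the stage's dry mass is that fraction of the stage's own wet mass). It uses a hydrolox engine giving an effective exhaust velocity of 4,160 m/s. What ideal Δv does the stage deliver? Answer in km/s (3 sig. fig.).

Stage wet mass = m₀ − payload = 67,500 − 1,540 = 65,960 kg.
Stage dry mass = ε × stage wet mass = 0.137 × 65,960 = 9,036.52 kg.
Burnout mass m_f = stage dry + payload = 9,036.52 + 1,540 = 10,576.52 kg.
Δv = v_e · ln(67,500/10,576.52) = 4160.0 × ln(6.382) = 4160.0 × 1.8535 ≈ 7711 m/s.

Δv ≈ 7.71 km/s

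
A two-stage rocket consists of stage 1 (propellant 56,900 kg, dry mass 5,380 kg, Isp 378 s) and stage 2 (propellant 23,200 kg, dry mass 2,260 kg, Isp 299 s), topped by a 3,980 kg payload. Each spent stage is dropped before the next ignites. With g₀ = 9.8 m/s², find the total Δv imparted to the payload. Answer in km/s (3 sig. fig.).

Δv ≈ 8.13 km/s

Ignition mass of stage 1 = 56,900+5,380 + 23,200+2,260 + 3,980 = 91,720 kg.
Stage 1: m₀ = 91,720 kg, m_f = 91,720 − 56,900 = 34,820 kg; Δv = 378×9.8×ln(2.634) = 3704.4×0.9685 ≈ 3588 m/s.
Stage 2: m₀ = 29,440 kg, m_f = 29,440 − 23,200 = 6,240 kg; Δv = 299×9.8×ln(4.718) = 2930.2×1.5514 ≈ 4546 m/s.
Total Δv = 3588 + 4546 = 8134 m/s.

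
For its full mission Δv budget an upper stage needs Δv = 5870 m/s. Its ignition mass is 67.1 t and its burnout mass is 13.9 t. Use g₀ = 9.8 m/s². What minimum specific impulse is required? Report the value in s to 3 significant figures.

Isp ≈ 380 s

ln(m₀/m_f) = ln(67100/13900) = ln(4.827) = 1.5743.
v_e = Δv / ln(m₀/m_f) = 5870 / 1.5743 = 3728.7 m/s.
Isp = v_e / g₀ = 3728.7 / 9.8 = 380.5 s.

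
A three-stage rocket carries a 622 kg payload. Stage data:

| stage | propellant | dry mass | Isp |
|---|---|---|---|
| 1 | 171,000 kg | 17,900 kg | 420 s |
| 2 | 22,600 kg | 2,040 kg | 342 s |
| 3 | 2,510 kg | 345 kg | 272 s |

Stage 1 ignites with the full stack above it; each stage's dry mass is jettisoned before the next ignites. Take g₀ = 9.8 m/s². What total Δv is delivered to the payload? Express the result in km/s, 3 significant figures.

Δv ≈ 15.3 km/s

Ignition mass of stage 1 = 171,000+17,900 + 22,600+2,040 + 2,510+345 + 622 = 217,017 kg.
Stage 1: m₀ = 217,017 kg, m_f = 217,017 − 171,000 = 46,017 kg; Δv = 420×9.8×ln(4.716) = 4116.0×1.5510 ≈ 6384 m/s.
Stage 2: m₀ = 28,117 kg, m_f = 28,117 − 22,600 = 5,517 kg; Δv = 342×9.8×ln(5.096) = 3351.6×1.6285 ≈ 5458 m/s.
Stage 3: m₀ = 3,477 kg, m_f = 3,477 − 2,510 = 967 kg; Δv = 272×9.8×ln(3.596) = 2665.6×1.2797 ≈ 3411 m/s.
Total Δv = 6384 + 5458 + 3411 = 15253 m/s.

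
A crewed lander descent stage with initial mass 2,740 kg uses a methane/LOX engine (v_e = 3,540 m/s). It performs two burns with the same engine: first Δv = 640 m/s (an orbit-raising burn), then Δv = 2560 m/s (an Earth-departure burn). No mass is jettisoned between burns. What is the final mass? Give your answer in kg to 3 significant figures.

final mass ≈ 1110 kg

After the first burn: m = 2740 × exp(−640/3540.0) = 2740 × 0.83461 = 2,286.83 kg.
After the second burn: m = 2,286.83 × exp(−2560/3540.0) = 2,286.83 × 0.48521 = 1,109.59 kg.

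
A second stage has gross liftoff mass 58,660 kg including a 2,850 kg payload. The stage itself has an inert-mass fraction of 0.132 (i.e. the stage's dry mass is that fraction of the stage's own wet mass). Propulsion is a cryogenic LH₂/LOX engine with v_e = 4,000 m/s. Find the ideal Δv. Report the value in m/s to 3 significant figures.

Δv ≈ 6990 m/s

Stage wet mass = m₀ − payload = 58,660 − 2,850 = 55,810 kg.
Stage dry mass = ε × stage wet mass = 0.132 × 55,810 = 7,366.92 kg.
Burnout mass m_f = stage dry + payload = 7,366.92 + 2,850 = 10,216.92 kg.
Rocket equation: Δv = v_e · ln(58,660/10,216.92) = 4000.0 × ln(5.741) = 4000.0 × 1.7477 ≈ 6991 m/s.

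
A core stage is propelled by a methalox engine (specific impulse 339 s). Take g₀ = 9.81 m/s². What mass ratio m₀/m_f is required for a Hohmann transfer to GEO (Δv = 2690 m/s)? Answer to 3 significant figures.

v_e = Isp · g₀ = 339 × 9.81 = 3325.6 m/s.
From the ideal rocket equation, m₀/m_f = exp(Δv / v_e) = exp(2690 / 3325.6) = exp(0.8089) = 2.2454.

mass ratio ≈ 2.25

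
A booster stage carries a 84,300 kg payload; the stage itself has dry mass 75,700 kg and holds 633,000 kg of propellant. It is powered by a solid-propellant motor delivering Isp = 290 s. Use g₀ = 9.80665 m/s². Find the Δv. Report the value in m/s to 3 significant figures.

Δv ≈ 4550 m/s

v_e = Isp · g₀ = 290 × 9.80665 = 2843.9 m/s.
m₀ = payload + dry + propellant = 84,300 + 75,700 + 633,000 = 793,000 kg.
m_f = payload + dry = 84,300 + 75,700 = 160,000 kg.
By the Tsiolkovsky rocket equation, Δv = v_e · ln(m₀/m_f) = 2843.9 × ln(4.956) = 2843.9 × 1.6006 ≈ 4552.1 m/s.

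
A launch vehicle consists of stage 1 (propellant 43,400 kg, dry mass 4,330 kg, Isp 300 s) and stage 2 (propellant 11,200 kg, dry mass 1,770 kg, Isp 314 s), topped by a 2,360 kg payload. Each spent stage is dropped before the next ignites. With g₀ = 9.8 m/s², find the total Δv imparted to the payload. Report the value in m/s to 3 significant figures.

Δv ≈ 7460 m/s

Ignition mass of stage 1 = 43,400+4,330 + 11,200+1,770 + 2,360 = 63,060 kg.
Stage 1: m₀ = 63,060 kg, m_f = 63,060 − 43,400 = 19,660 kg; Δv = 300×9.8×ln(3.208) = 2940.0×1.1655 ≈ 3427 m/s.
Stage 2: m₀ = 15,330 kg, m_f = 15,330 − 11,200 = 4,130 kg; Δv = 314×9.8×ln(3.712) = 3077.2×1.3115 ≈ 4036 m/s.
Total Δv = 3427 + 4036 = 7463 m/s.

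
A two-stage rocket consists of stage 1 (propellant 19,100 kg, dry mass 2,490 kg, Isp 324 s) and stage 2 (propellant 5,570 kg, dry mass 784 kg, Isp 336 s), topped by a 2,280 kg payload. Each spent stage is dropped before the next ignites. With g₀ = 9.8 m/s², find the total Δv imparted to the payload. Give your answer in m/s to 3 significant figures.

Δv ≈ 6590 m/s

Ignition mass of stage 1 = 19,100+2,490 + 5,570+784 + 2,280 = 30,224 kg.
Stage 1: m₀ = 30,224 kg, m_f = 30,224 − 19,100 = 11,124 kg; Δv = 324×9.8×ln(2.717) = 3175.2×0.9995 ≈ 3174 m/s.
Stage 2: m₀ = 8,634 kg, m_f = 8,634 − 5,570 = 3,064 kg; Δv = 336×9.8×ln(2.818) = 3292.8×1.0360 ≈ 3411 m/s.
Total Δv = 3174 + 3411 = 6585 m/s.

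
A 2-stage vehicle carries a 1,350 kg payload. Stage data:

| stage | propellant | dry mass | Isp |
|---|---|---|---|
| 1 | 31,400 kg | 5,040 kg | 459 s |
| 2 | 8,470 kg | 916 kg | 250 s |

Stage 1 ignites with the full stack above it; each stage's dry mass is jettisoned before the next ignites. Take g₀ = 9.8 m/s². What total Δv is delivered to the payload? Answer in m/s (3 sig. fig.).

Δv ≈ 8740 m/s

Ignition mass of stage 1 = 31,400+5,040 + 8,470+916 + 1,350 = 47,176 kg.
Stage 1: m₀ = 47,176 kg, m_f = 47,176 − 31,400 = 15,776 kg; Δv = 459×9.8×ln(2.99) = 4498.2×1.0954 ≈ 4927 m/s.
Stage 2: m₀ = 10,736 kg, m_f = 10,736 − 8,470 = 2,266 kg; Δv = 250×9.8×ln(4.738) = 2450.0×1.5556 ≈ 3811 m/s.
Total Δv = 4927 + 3811 = 8738 m/s.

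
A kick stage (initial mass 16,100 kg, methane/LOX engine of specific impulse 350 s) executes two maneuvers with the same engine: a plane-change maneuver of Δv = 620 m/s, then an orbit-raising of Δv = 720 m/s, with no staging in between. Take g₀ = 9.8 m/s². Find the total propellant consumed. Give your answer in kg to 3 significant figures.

v_e = Isp · g₀ = 350 × 9.8 = 3430.0 m/s.
After the first burn: m = 16100 × exp(−620/3430.0) = 16100 × 0.83464 = 13,437.7 kg.
After the second burn: m = 13,437.7 × exp(−720/3430.0) = 13,437.7 × 0.81066 = 10,893.4 kg.
Total propellant = m₀ − m_final = 16100 − 10,893.4 = 5,206.6 kg.

total propellant consumed ≈ 5210 kg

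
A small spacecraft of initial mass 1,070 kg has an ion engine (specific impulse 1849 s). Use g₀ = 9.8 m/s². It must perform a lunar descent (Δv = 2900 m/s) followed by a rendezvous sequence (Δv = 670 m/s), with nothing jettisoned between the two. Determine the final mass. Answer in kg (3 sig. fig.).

final mass ≈ 879 kg

v_e = Isp · g₀ = 1849 × 9.8 = 18120.2 m/s.
After the first burn: m = 1070 × exp(−2900/18120.2) = 1070 × 0.85211 = 911.758 kg.
After the second burn: m = 911.758 × exp(−670/18120.2) = 911.758 × 0.96370 = 878.661 kg.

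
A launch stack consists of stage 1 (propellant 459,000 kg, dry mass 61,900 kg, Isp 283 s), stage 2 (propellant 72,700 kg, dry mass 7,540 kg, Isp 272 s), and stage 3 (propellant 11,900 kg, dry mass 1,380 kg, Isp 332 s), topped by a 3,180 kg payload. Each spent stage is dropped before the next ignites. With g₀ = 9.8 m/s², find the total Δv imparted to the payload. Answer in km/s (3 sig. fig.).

Δv ≈ 11.7 km/s

Ignition mass of stage 1 = 459,000+61,900 + 72,700+7,540 + 11,900+1,380 + 3,180 = 617,600 kg.
Stage 1: m₀ = 617,600 kg, m_f = 617,600 − 459,000 = 158,600 kg; Δv = 283×9.8×ln(3.894) = 2773.4×1.3595 ≈ 3770 m/s.
Stage 2: m₀ = 96,700 kg, m_f = 96,700 − 72,700 = 24,000 kg; Δv = 272×9.8×ln(4.029) = 2665.6×1.3936 ≈ 3715 m/s.
Stage 3: m₀ = 16,460 kg, m_f = 16,460 − 11,900 = 4,560 kg; Δv = 332×9.8×ln(3.61) = 3253.6×1.2836 ≈ 4176 m/s.
Total Δv = 3770 + 3715 + 4176 = 11661 m/s.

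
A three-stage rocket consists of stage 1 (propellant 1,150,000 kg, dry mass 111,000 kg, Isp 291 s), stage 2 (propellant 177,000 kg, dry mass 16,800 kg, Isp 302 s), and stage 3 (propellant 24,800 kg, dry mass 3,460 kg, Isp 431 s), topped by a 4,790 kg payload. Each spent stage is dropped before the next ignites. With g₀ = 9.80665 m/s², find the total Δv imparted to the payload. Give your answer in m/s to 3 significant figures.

Ignition mass of stage 1 = 1,150,000+111,000 + 177,000+16,800 + 24,800+3,460 + 4,790 = 1,487,850 kg.
Stage 1: m₀ = 1,487,850 kg, m_f = 1,487,850 − 1,150,000 = 337,850 kg; Δv = 291×9.80665×ln(4.404) = 2853.7×1.4825 ≈ 4231 m/s.
Stage 2: m₀ = 226,850 kg, m_f = 226,850 − 177,000 = 49,850 kg; Δv = 302×9.80665×ln(4.551) = 2961.6×1.5153 ≈ 4488 m/s.
Stage 3: m₀ = 33,050 kg, m_f = 33,050 − 24,800 = 8,250 kg; Δv = 431×9.80665×ln(4.006) = 4226.7×1.3878 ≈ 5866 m/s.
Total Δv = 4231 + 4488 + 5866 = 14585 m/s.

Δv ≈ 14600 m/s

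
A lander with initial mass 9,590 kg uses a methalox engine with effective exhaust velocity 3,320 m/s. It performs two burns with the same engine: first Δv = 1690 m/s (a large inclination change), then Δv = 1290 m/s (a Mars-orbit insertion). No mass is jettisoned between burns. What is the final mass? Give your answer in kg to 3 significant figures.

After the first burn: m = 9590 × exp(−1690/3320.0) = 9590 × 0.60107 = 5,764.26 kg.
After the second burn: m = 5,764.26 × exp(−1290/3320.0) = 5,764.26 × 0.67804 = 3,908.4 kg.

final mass ≈ 3910 kg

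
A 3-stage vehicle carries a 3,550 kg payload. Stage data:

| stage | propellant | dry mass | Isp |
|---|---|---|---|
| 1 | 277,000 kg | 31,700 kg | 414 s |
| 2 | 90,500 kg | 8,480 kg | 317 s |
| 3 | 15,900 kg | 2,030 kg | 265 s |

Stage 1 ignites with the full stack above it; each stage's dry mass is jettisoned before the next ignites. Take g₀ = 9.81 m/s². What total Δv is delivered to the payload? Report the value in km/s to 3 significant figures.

Δv ≈ 12.0 km/s

Ignition mass of stage 1 = 277,000+31,700 + 90,500+8,480 + 15,900+2,030 + 3,550 = 429,160 kg.
Stage 1: m₀ = 429,160 kg, m_f = 429,160 − 277,000 = 152,160 kg; Δv = 414×9.81×ln(2.82) = 4061.3×1.0369 ≈ 4211 m/s.
Stage 2: m₀ = 120,460 kg, m_f = 120,460 − 90,500 = 29,960 kg; Δv = 317×9.81×ln(4.021) = 3109.8×1.3915 ≈ 4327 m/s.
Stage 3: m₀ = 21,480 kg, m_f = 21,480 − 15,900 = 5,580 kg; Δv = 265×9.81×ln(3.849) = 2599.7×1.3479 ≈ 3504 m/s.
Total Δv = 4211 + 4327 + 3504 = 12042 m/s.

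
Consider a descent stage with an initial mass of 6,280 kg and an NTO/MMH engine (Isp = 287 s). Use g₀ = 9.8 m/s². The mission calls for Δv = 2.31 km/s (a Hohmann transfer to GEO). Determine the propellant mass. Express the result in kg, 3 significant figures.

propellant mass ≈ 3520 kg

v_e = Isp · g₀ = 287 × 9.8 = 2812.6 m/s.
m₀/m_f = exp(Δv / v_e) = exp(2310 / 2812.6) = exp(0.8213) = 2.2735.
m_f = 6,280 / 2.2735 = 2,762.26 kg, so propellant = m₀ − m_f = 6,280 − 2,762.26 = 3,517.74 kg.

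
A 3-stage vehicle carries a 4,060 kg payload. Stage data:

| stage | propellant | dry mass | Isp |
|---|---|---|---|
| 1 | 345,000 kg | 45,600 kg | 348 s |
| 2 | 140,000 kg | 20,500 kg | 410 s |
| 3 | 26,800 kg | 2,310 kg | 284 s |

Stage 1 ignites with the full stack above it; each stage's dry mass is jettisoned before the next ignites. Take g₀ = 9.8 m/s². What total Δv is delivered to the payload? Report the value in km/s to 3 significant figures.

Ignition mass of stage 1 = 345,000+45,600 + 140,000+20,500 + 26,800+2,310 + 4,060 = 584,270 kg.
Stage 1: m₀ = 584,270 kg, m_f = 584,270 − 345,000 = 239,270 kg; Δv = 348×9.8×ln(2.442) = 3410.4×0.8928 ≈ 3045 m/s.
Stage 2: m₀ = 193,670 kg, m_f = 193,670 − 140,000 = 53,670 kg; Δv = 410×9.8×ln(3.609) = 4018.0×1.2833 ≈ 5156 m/s.
Stage 3: m₀ = 33,170 kg, m_f = 33,170 − 26,800 = 6,370 kg; Δv = 284×9.8×ln(5.207) = 2783.2×1.6500 ≈ 4592 m/s.
Total Δv = 3045 + 5156 + 4592 = 12793 m/s.

Δv ≈ 12.8 km/s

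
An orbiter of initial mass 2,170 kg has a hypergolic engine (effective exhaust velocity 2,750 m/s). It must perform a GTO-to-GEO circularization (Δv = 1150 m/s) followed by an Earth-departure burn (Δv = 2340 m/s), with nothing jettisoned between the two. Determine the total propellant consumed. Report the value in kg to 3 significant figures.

total propellant consumed ≈ 1560 kg

After the first burn: m = 2170 × exp(−1150/2750.0) = 2170 × 0.65824 = 1,428.38 kg.
After the second burn: m = 1,428.38 × exp(−2340/2750.0) = 1,428.38 × 0.42703 = 609.961 kg.
Total propellant = m₀ − m_final = 2170 − 609.961 = 1,560.039 kg.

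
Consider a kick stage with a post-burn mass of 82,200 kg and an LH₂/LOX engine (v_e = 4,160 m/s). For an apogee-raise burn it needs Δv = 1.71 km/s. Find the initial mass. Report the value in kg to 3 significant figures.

initial mass ≈ 124000 kg

By the Tsiolkovsky rocket equation, m₀/m_f = exp(Δv / v_e) = exp(1710 / 4160.0) = exp(0.4111) = 1.5084.
m₀ = m_f × 1.5084 = 82,200 × 1.5084 = 123,990 kg.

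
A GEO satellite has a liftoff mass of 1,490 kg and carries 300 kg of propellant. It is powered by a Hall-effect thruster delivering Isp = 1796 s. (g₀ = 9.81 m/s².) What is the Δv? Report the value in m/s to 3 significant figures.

Δv ≈ 3960 m/s

v_e = Isp · g₀ = 1796 × 9.81 = 17618.8 m/s.
m_f = m₀ − m_prop = 1,490 − 300 = 1,190 kg.
Rocket equation: Δv = v_e · ln(m₀/m_f) = 17618.8 × ln(1.252) = 17618.8 × 0.2248 ≈ 3961.1 m/s.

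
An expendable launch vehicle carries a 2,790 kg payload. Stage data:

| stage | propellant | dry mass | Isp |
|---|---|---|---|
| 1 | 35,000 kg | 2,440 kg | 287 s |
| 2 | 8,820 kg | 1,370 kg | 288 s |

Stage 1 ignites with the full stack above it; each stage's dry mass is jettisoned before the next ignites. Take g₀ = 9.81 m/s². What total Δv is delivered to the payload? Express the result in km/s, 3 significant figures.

Ignition mass of stage 1 = 35,000+2,440 + 8,820+1,370 + 2,790 = 50,420 kg.
Stage 1: m₀ = 50,420 kg, m_f = 50,420 − 35,000 = 15,420 kg; Δv = 287×9.81×ln(3.27) = 2815.5×1.1847 ≈ 3336 m/s.
Stage 2: m₀ = 12,980 kg, m_f = 12,980 − 8,820 = 4,160 kg; Δv = 288×9.81×ln(3.12) = 2825.3×1.1379 ≈ 3215 m/s.
Total Δv = 3336 + 3215 = 6551 m/s.

Δv ≈ 6.55 km/s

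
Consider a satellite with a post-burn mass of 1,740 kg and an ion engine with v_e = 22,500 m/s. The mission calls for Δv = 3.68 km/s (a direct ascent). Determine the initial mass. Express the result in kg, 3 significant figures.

initial mass ≈ 2050 kg

By the Tsiolkovsky rocket equation, m₀/m_f = exp(Δv / v_e) = exp(3680 / 22500.0) = exp(0.1636) = 1.1777.
m₀ = m_f × 1.1777 = 1,740 × 1.1777 = 2,049.2 kg.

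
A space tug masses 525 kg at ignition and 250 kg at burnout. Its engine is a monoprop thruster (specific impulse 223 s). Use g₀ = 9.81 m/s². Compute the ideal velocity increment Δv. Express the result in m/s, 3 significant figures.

v_e = Isp · g₀ = 223 × 9.81 = 2187.6 m/s.
Rocket equation: Δv = v_e · ln(m₀/m_f) = 2187.6 × ln(2.1) = 2187.6 × 0.7419 ≈ 1623.1 m/s.

Δv ≈ 1620 m/s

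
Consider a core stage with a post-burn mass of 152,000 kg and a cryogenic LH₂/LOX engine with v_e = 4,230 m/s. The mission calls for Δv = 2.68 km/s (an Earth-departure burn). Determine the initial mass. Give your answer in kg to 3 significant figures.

From the ideal rocket equation, m₀/m_f = exp(Δv / v_e) = exp(2680 / 4230.0) = exp(0.6336) = 1.8843.
m₀ = m_f × 1.8843 = 152,000 × 1.8843 = 286,414 kg.

initial mass ≈ 286000 kg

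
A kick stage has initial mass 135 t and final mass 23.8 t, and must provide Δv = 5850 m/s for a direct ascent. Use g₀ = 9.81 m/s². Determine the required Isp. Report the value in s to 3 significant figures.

Isp ≈ 344 s

ln(m₀/m_f) = ln(135000/23800) = ln(5.672) = 1.7356.
v_e = Δv / ln(m₀/m_f) = 5850 / 1.7356 = 3370.6 m/s.
Isp = v_e / g₀ = 3370.6 / 9.81 = 343.6 s.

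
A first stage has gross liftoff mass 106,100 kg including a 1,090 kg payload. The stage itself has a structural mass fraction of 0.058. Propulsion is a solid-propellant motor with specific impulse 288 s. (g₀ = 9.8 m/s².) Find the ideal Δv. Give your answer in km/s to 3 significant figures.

Stage wet mass = m₀ − payload = 106,100 − 1,090 = 105,010 kg.
Stage dry mass = ε × stage wet mass = 0.058 × 105,010 = 6,090.58 kg.
Burnout mass m_f = stage dry + payload = 6,090.58 + 1,090 = 7,180.58 kg.
v_e = Isp · g₀ = 288 × 9.8 = 2822.4 m/s.
Rocket equation: Δv = v_e · ln(106,100/7,180.58) = 2822.4 × ln(14.78) = 2822.4 × 2.6930 ≈ 7601 m/s.

Δv ≈ 7.60 km/s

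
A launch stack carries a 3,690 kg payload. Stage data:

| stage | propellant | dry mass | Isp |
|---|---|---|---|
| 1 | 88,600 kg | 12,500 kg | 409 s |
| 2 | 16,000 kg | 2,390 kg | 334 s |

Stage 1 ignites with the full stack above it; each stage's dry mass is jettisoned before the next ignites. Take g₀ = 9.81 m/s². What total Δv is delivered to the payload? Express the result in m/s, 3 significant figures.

Δv ≈ 9320 m/s

Ignition mass of stage 1 = 88,600+12,500 + 16,000+2,390 + 3,690 = 123,180 kg.
Stage 1: m₀ = 123,180 kg, m_f = 123,180 − 88,600 = 34,580 kg; Δv = 409×9.81×ln(3.562) = 4012.3×1.2704 ≈ 5097 m/s.
Stage 2: m₀ = 22,080 kg, m_f = 22,080 − 16,000 = 6,080 kg; Δv = 334×9.81×ln(3.632) = 3276.5×1.2897 ≈ 4226 m/s.
Total Δv = 5097 + 4226 = 9323 m/s.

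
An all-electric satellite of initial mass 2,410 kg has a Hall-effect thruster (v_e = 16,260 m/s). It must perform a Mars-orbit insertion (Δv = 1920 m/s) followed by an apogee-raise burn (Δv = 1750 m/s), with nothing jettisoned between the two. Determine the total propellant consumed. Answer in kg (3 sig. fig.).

After the first burn: m = 2410 × exp(−1920/16260.0) = 2410 × 0.88862 = 2,141.57 kg.
After the second burn: m = 2,141.57 × exp(−1750/16260.0) = 2,141.57 × 0.89796 = 1,923.04 kg.
Total propellant = m₀ − m_final = 2410 − 1,923.04 = 486.96 kg.

total propellant consumed ≈ 487 kg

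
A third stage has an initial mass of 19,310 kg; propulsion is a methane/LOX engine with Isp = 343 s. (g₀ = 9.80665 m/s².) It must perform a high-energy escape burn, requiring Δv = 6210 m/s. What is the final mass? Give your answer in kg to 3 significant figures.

final mass ≈ 3050 kg

v_e = Isp · g₀ = 343 × 9.80665 = 3363.7 m/s.
Using Δv = v_e ln(m₀/m_f): m₀/m_f = exp(Δv / v_e) = exp(6210 / 3363.7) = exp(1.8462) = 6.3356.
m_f = m₀ / 6.3356 = 19,310 / 6.3356 = 3,047.86 kg.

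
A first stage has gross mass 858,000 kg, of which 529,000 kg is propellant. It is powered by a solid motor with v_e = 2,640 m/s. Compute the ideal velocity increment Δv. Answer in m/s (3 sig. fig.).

Δv ≈ 2530 m/s

m_f = m₀ − m_prop = 858,000 − 529,000 = 329,000 kg.
By the Tsiolkovsky rocket equation, Δv = v_e · ln(m₀/m_f) = 2640.0 × ln(2.608) = 2640.0 × 0.9585 ≈ 2530.6 m/s.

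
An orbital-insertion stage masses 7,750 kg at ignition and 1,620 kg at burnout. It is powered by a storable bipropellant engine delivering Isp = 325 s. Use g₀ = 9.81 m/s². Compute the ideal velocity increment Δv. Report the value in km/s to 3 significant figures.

Δv ≈ 4.99 km/s

v_e = Isp · g₀ = 325 × 9.81 = 3188.2 m/s.
By the Tsiolkovsky rocket equation, Δv = v_e · ln(m₀/m_f) = 3188.2 × ln(4.784) = 3188.2 × 1.5653 ≈ 4990.5 m/s.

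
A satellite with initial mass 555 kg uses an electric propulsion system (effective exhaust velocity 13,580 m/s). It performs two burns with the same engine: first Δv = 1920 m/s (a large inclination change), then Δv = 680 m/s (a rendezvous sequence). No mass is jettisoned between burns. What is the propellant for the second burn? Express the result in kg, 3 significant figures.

propellant for the second burn ≈ 23.5 kg

After the first burn: m = 555 × exp(−1920/13580.0) = 555 × 0.86816 = 481.829 kg.
After the second burn: m = 481.829 × exp(−680/13580.0) = 481.829 × 0.95116 = 458.296 kg.
Second-burn propellant = 481.829 − 458.296 = 23.533 kg.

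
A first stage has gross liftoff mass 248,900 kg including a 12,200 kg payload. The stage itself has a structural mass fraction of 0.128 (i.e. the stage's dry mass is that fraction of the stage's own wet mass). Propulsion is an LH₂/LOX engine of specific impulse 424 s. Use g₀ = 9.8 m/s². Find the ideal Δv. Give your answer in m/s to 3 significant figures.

Δv ≈ 7340 m/s

Stage wet mass = m₀ − payload = 248,900 − 12,200 = 236,700 kg.
Stage dry mass = ε × stage wet mass = 0.128 × 236,700 = 30,297.6 kg.
Burnout mass m_f = stage dry + payload = 30,297.6 + 12,200 = 42,497.6 kg.
v_e = Isp · g₀ = 424 × 9.8 = 4155.2 m/s.
Δv = v_e · ln(248,900/42,497.6) = 4155.2 × ln(5.857) = 4155.2 × 1.7676 ≈ 7345 m/s.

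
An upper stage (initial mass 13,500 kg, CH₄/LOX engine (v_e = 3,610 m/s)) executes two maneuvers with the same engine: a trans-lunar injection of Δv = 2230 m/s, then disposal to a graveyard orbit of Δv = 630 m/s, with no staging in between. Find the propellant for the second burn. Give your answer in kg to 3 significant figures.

After the first burn: m = 13500 × exp(−2230/3610.0) = 13500 × 0.53917 = 7,278.8 kg.
After the second burn: m = 7,278.8 × exp(−630/3610.0) = 7,278.8 × 0.83986 = 6,113.17 kg.
Second-burn propellant = 7,278.8 − 6,113.17 = 1,165.63 kg.

propellant for the second burn ≈ 1170 kg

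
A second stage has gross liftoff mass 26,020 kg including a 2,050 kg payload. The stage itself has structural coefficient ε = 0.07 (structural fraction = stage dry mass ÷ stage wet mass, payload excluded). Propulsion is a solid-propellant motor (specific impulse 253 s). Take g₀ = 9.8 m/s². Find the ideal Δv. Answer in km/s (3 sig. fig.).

Δv ≈ 4.82 km/s

Stage wet mass = m₀ − payload = 26,020 − 2,050 = 23,970 kg.
Stage dry mass = ε × stage wet mass = 0.07 × 23,970 = 1,677.9 kg.
Burnout mass m_f = stage dry + payload = 1,677.9 + 2,050 = 3,727.9 kg.
v_e = Isp · g₀ = 253 × 9.8 = 2479.4 m/s.
By the Tsiolkovsky rocket equation, Δv = v_e · ln(26,020/3,727.9) = 2479.4 × ln(6.98) = 2479.4 × 1.9430 ≈ 4818 m/s.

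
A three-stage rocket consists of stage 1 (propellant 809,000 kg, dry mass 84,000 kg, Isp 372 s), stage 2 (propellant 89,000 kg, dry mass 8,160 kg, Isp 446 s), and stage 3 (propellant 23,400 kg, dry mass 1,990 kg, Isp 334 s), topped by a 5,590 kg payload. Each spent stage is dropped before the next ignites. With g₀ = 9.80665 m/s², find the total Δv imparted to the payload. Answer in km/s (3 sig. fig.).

Ignition mass of stage 1 = 809,000+84,000 + 89,000+8,160 + 23,400+1,990 + 5,590 = 1,021,140 kg.
Stage 1: m₀ = 1,021,140 kg, m_f = 1,021,140 − 809,000 = 212,140 kg; Δv = 372×9.80665×ln(4.814) = 3648.1×1.5714 ≈ 5733 m/s.
Stage 2: m₀ = 128,140 kg, m_f = 128,140 − 89,000 = 39,140 kg; Δv = 446×9.80665×ln(3.274) = 4373.8×1.1860 ≈ 5187 m/s.
Stage 3: m₀ = 30,980 kg, m_f = 30,980 − 23,400 = 7,580 kg; Δv = 334×9.80665×ln(4.087) = 3275.4×1.4078 ≈ 4611 m/s.
Total Δv = 5733 + 5187 + 4611 = 15531 m/s.

Δv ≈ 15.5 km/s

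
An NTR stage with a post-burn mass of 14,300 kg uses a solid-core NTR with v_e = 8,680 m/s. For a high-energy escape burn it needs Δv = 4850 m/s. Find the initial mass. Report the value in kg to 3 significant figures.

By the Tsiolkovsky rocket equation, m₀/m_f = exp(Δv / v_e) = exp(4850 / 8680.0) = exp(0.5588) = 1.7485.
m₀ = m_f × 1.7485 = 14,300 × 1.7485 = 25,003.6 kg.

initial mass ≈ 25000 kg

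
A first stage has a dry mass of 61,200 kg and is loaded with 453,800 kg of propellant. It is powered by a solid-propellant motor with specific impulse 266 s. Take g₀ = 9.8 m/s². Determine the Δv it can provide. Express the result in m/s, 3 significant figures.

Δv ≈ 5550 m/s

v_e = Isp · g₀ = 266 × 9.8 = 2606.8 m/s.
m₀ = m_dry + m_prop = 61,200 + 453,800 = 515,000 kg.
Rocket equation: Δv = v_e · ln(m₀/m_f) = 2606.8 × ln(8.415) = 2606.8 × 2.1300 ≈ 5552.5 m/s.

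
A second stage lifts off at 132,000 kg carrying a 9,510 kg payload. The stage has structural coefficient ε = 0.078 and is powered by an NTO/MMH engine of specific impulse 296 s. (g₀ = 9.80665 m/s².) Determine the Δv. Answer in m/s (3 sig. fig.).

Δv ≈ 5620 m/s

Stage wet mass = m₀ − payload = 132,000 − 9,510 = 122,490 kg.
Stage dry mass = ε × stage wet mass = 0.078 × 122,490 = 9,554.22 kg.
Burnout mass m_f = stage dry + payload = 9,554.22 + 9,510 = 19,064.22 kg.
v_e = Isp · g₀ = 296 × 9.80665 = 2902.8 m/s.
Δv = v_e · ln(132,000/19,064.22) = 2902.8 × ln(6.924) = 2902.8 × 1.9350 ≈ 5617 m/s.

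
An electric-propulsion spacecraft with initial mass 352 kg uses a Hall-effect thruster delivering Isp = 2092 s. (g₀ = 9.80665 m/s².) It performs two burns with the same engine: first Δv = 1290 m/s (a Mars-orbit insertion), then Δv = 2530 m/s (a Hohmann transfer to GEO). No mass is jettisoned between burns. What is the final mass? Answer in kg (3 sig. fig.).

v_e = Isp · g₀ = 2092 × 9.80665 = 20515.5 m/s.
After the first burn: m = 352 × exp(−1290/20515.5) = 352 × 0.93906 = 330.549 kg.
After the second burn: m = 330.549 × exp(−2530/20515.5) = 330.549 × 0.88398 = 292.199 kg.

final mass ≈ 292 kg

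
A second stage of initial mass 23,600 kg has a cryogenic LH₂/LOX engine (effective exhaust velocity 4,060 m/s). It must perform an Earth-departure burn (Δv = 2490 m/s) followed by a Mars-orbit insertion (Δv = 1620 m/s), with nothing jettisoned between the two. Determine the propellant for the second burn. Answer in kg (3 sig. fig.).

After the first burn: m = 23600 × exp(−2490/4060.0) = 23600 × 0.54156 = 12,780.8 kg.
After the second burn: m = 12,780.8 × exp(−1620/4060.0) = 12,780.8 × 0.67098 = 8,575.66 kg.
Second-burn propellant = 12,780.8 − 8,575.66 = 4,205.14 kg.

propellant for the second burn ≈ 4210 kg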